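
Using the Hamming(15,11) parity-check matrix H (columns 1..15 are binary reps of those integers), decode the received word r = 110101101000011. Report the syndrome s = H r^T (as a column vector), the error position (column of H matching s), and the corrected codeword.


s = (1, 1, 1, 0)^T, error position = 14, corrected codeword c = 110101101000001

Compute s = H r^T mod 2 one row at a time:
  s_1 = 0 + 1 + 0 + 0 + 0 + 0 + 1 + 1 = 3 ≡ 1 (mod 2).
  s_2 = 1 + 0 + 1 + 1 + 0 + 0 + 1 + 1 = 5 ≡ 1 (mod 2).
  s_3 = 1 + 0 + 1 + 1 + 0 + 0 + 1 + 1 = 5 ≡ 1 (mod 2).
  s_4 = 1 + 0 + 0 + 1 + 1 + 0 + 0 + 1 = 4 ≡ 0 (mod 2).
s = (1, 1, 1, 0)^T — this equals column 14 of H (binary 1110), so error is at position 14.
Correct: flip bit 14 of r = 110101101000011 to get c = 110101101000001.


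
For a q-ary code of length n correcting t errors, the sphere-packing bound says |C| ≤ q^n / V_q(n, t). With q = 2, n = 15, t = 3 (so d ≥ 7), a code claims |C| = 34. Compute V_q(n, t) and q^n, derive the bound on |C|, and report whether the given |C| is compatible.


V_q(n, t) = 576, q^n = 32768, Hamming bound = 56, |C| = 34 ≤ bound (satisfied).

Step 1: Compute V_q(n, t) = Σ_{j=0}^3 C(n, j) (q−1)^j.
  j = 0: C(15,0)·(1)^0 = 1·1 = 1.
  j = 1: C(15,1)·(1)^1 = 15·1 = 15.
  j = 2: C(15,2)·(1)^2 = 105·1 = 105.
  j = 3: C(15,3)·(1)^3 = 455·1 = 455.
  V_q(n, t) = 1 + 15 + 105 + 455 = 576.
Step 2: q^n = 2^15 = 32768.
Step 3: Hamming bound ⌊q^n / V_q(n,t)⌋ = ⌊32768/576⌋ = 56.
Step 4: Compare |C| = 34 to 56: satisfied.
The claimed |C| lies below the Hamming bound.


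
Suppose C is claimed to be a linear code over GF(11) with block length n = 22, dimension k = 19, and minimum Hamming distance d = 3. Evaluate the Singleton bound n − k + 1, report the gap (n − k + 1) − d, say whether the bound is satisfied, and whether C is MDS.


Singleton RHS = n − k + 1 = 4, slack = 1, bound satisfied, not MDS.

Singleton bound: d ≤ n − k + 1.
Here n = 22, k = 19, so n − k + 1 = 4.
Given d = 3, check d ≤ 4: YES.
Slack = (n − k + 1) − d = 1.
The code is NOT MDS (slack = 1 > 0).
Description: the claimed parameters are [22, 19, 3]_11; such a code would be non-MDS.


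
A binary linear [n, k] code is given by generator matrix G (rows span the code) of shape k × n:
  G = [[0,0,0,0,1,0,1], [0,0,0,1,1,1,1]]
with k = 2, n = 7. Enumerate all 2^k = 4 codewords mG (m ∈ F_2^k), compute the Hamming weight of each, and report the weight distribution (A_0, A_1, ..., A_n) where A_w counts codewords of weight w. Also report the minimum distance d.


Weight distribution: A_0 = 1, A_2 = 2, A_4 = 1. Minimum distance d = 2.

Enumerate all 2^2 = 4 messages m ∈ F_2^2.
For each, compute codeword c = mG in F_2^7, then tally its weight.
  m = 00 → c = 0000000, weight = 0.
  m = 10 → c = 0000101, weight = 2.
  m = 01 → c = 0001111, weight = 4.
  m = 11 → c = 0001010, weight = 2.
Tally weights:
  weight 0: 1 codewords.
  weight 2: 2 codewords.
  weight 4: 1 codewords.
Minimum distance d = smallest w > 0 with A_w > 0 = 2.
Sanity: Σ A_w = 4 = 2^2 = 4 ✓.


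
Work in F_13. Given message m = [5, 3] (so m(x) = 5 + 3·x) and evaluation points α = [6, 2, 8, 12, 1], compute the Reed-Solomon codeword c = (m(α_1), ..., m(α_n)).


c = [10, 11, 3, 2, 8]

Message polynomial: m(x) = 5 + 3·x (mod 13).
For each evaluation point α_i, compute m(α_i) mod 13:
  α_1 = 6: Horner steps 3 → 10, so m(6) = 10.
  α_2 = 2: Horner steps 3 → 11, so m(2) = 11.
  α_3 = 8: Horner steps 3 → 3, so m(8) = 3.
  α_4 = 12: Horner steps 3 → 2, so m(12) = 2.
  α_5 = 1: Horner steps 3 → 8, so m(1) = 8.
Codeword c = [10, 11, 3, 2, 8] ∈ F_13^5.


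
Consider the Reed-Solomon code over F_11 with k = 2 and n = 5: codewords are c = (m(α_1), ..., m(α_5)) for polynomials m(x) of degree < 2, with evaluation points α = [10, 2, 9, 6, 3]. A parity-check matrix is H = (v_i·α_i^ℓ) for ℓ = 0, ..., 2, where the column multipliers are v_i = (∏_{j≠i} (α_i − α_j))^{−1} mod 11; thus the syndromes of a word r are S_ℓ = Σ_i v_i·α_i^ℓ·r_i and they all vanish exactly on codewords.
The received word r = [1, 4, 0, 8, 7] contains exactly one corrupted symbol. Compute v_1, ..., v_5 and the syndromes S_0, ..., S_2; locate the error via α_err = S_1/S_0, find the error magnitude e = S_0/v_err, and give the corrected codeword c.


S = (4, 1, 3), error at position 5, error magnitude e = 2, c = [1, 4, 0, 8, 5].

Step 1: column multipliers v_i = (∏_{j≠i}(α_i − α_j))^{−1} mod 11.
  i = 1 (α = 10): (10−2)(10−9)(10−6)(10−3) = 8·1·4·7 = 224 ≡ 4, so v_1 = 4^{−1} = 3 (mod 11).
  i = 2 (α = 2): (2−10)(2−9)(2−6)(2−3) = (−8)·(−7)·(−4)·(−1) = 224 ≡ 4, so v_2 = 4^{−1} = 3 (mod 11).
  i = 3 (α = 9): (9−10)(9−2)(9−6)(9−3) = (−1)·7·3·6 = −126 ≡ 6, so v_3 = 6^{−1} = 2 (mod 11).
  i = 4 (α = 6): (6−10)(6−2)(6−9)(6−3) = (−4)·4·(−3)·3 = 144 ≡ 1, so v_4 = 1^{−1} = 1 (mod 11).
  i = 5 (α = 3): (3−10)(3−2)(3−9)(3−6) = (−7)·1·(−6)·(−3) = −126 ≡ 6, so v_5 = 6^{−1} = 2 (mod 11).
  v = [3, 3, 2, 1, 2].
Step 2: syndromes of r = [1, 4, 0, 8, 7] (all sums mod 11).
  S_0 = Σ v_i r_i = 3·1 + 3·4 + 2·0 + 1·8 + 2·7 = 37 ≡ 4.
  S_1 = Σ v_i α_i r_i = 3·10·1 + 3·2·4 + 2·9·0 + 1·6·8 + 2·3·7 = 144 ≡ 1.
  α_i^2 mod 11 = [1, 4, 4, 3, 9].
  S_2 = Σ v_i α_i^2 r_i = 3·1·1 + 3·4·4 + 2·4·0 + 1·3·8 + 2·9·7 = 201 ≡ 3.
  S = (4, 1, 3) ≠ 0, so r is not a codeword (an error is present).
Step 3: locate the error. For a single error e at position i, S_ℓ = v_i·e·α_i^ℓ, so α_err = S_1/S_0.
  S_0^{−1} = 4^{−1} = 3 (mod 11), so α_err = 1·3 = 3 ≡ 3 = α_5. Error position i = 5.
  Consistency check: S_2/S_1 = 3·1 = 3 ≡ 3 = α_err ✓ (single-error assumption holds).
Step 4: error magnitude e = S_0/v_5 = S_0·∏_{j≠5}(α_5 − α_j) = 4·6 = 24 ≡ 2 (mod 11).
Step 5: correct position 5: c_5 = r_5 − e = 7 − 2 ≡ 5 (mod 11). Hence c = [1, 4, 0, 8, 5].
  Check: interpolating c through the α_i gives m(x) = 2 + 1·x (degree < 2) with m(α_i) = c_i for every i, so c is indeed a codeword.


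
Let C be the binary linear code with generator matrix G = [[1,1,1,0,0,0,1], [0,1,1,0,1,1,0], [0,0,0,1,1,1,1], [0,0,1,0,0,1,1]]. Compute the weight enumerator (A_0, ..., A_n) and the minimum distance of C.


Weight distribution: A_0 = 1, A_2 = 1, A_3 = 6, A_4 = 5, A_5 = 2, A_6 = 1. Minimum distance d = 2.

Enumerate all 2^4 = 16 messages m ∈ F_2^4.
For each, compute codeword c = mG in F_2^7, then tally its weight.
  m = 0000 → c = 0000000, weight = 0.
  m = 1000 → c = 1110001, weight = 4.
  m = 0100 → c = 0110110, weight = 4.
  m = 1100 → c = 1000111, weight = 4.
  m = 0010 → c = 0001111, weight = 4.
  m = 1010 → c = 1111110, weight = 6.
  m = 0110 → c = 0111001, weight = 4.
  m = 1110 → c = 1001000, weight = 2.
  m = 0001 → c = 0010011, weight = 3.
  m = 1001 → c = 1100010, weight = 3.
  m = 0101 → c = 0100101, weight = 3.
  m = 1101 → c = 1010100, weight = 3.
  m = 0011 → c = 0011100, weight = 3.
  m = 1011 → c = 1101101, weight = 5.
  m = 0111 → c = 0101010, weight = 3.
  m = 1111 → c = 1011011, weight = 5.
Tally weights:
  weight 0: 1 codewords.
  weight 2: 1 codewords.
  weight 3: 6 codewords.
  weight 4: 5 codewords.
  weight 5: 2 codewords.
  weight 6: 1 codewords.
Minimum distance d = smallest w > 0 with A_w > 0 = 2.
Sanity: Σ A_w = 16 = 2^4 = 16 ✓.


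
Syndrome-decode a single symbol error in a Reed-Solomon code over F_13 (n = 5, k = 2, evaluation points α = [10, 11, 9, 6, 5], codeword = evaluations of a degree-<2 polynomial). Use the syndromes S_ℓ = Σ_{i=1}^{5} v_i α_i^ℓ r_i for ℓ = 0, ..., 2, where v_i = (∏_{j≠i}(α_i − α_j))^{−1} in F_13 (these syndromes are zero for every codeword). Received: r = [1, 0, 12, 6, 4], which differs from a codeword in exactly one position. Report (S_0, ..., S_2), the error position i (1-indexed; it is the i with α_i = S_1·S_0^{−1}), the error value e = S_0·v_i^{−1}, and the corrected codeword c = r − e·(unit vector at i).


S = (11, 4, 5), error at position 2, error magnitude e = 10, c = [1, 3, 12, 6, 4].

Step 1: column multipliers v_i = (∏_{j≠i}(α_i − α_j))^{−1} mod 13.
  i = 1 (α = 10): (10−11)(10−9)(10−6)(10−5) = (−1)·1·4·5 = −20 ≡ 6, so v_1 = 6^{−1} = 11 (mod 13).
  i = 2 (α = 11): (11−10)(11−9)(11−6)(11−5) = 1·2·5·6 = 60 ≡ 8, so v_2 = 8^{−1} = 5 (mod 13).
  i = 3 (α = 9): (9−10)(9−11)(9−6)(9−5) = (−1)·(−2)·3·4 = 24 ≡ 11, so v_3 = 11^{−1} = 6 (mod 13).
  i = 4 (α = 6): (6−10)(6−11)(6−9)(6−5) = (−4)·(−5)·(−3)·1 = −60 ≡ 5, so v_4 = 5^{−1} = 8 (mod 13).
  i = 5 (α = 5): (5−10)(5−11)(5−9)(5−6) = (−5)·(−6)·(−4)·(−1) = 120 ≡ 3, so v_5 = 3^{−1} = 9 (mod 13).
  v = [11, 5, 6, 8, 9].
Step 2: syndromes of r = [1, 0, 12, 6, 4] (all sums mod 13).
  S_0 = Σ v_i r_i = 11·1 + 5·0 + 6·12 + 8·6 + 9·4 = 167 ≡ 11.
  S_1 = Σ v_i α_i r_i = 11·10·1 + 5·11·0 + 6·9·12 + 8·6·6 + 9·5·4 = 1226 ≡ 4.
  α_i^2 mod 13 = [9, 4, 3, 10, 12].
  S_2 = Σ v_i α_i^2 r_i = 11·9·1 + 5·4·0 + 6·3·12 + 8·10·6 + 9·12·4 = 1227 ≡ 5.
  S = (11, 4, 5) ≠ 0, so r is not a codeword (an error is present).
Step 3: locate the error. For a single error e at position i, S_ℓ = v_i·e·α_i^ℓ, so α_err = S_1/S_0.
  S_0^{−1} = 11^{−1} = 6 (mod 13), so α_err = 4·6 = 24 ≡ 11 = α_2. Error position i = 2.
  Consistency check: S_2/S_1 = 5·10 = 50 ≡ 11 = α_err ✓ (single-error assumption holds).
Step 4: error magnitude e = S_0/v_2 = S_0·∏_{j≠2}(α_2 − α_j) = 11·8 = 88 ≡ 10 (mod 13).
Step 5: correct position 2: c_2 = r_2 − e = 0 − 10 ≡ 3 (mod 13). Hence c = [1, 3, 12, 6, 4].
  Check: interpolating c through the α_i gives m(x) = 7 + 2·x (degree < 2) with m(α_i) = c_i for every i, so c is indeed a codeword.


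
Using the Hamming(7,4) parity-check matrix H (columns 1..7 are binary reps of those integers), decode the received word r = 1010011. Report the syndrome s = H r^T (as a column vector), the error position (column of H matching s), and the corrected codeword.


s = (0, 1, 1)^T, error position = 3, corrected codeword c = 1000011

Compute s = H r^T mod 2 one row at a time:
  s_1 = 0 + 0 + 1 + 1 = 2 ≡ 0 (mod 2).
  s_2 = 0 + 1 + 1 + 1 = 3 ≡ 1 (mod 2).
  s_3 = 1 + 1 + 0 + 1 = 3 ≡ 1 (mod 2).
s = (0, 1, 1)^T — this equals column 3 of H (binary 011), so error is at position 3.
Correct: flip bit 3 of r = 1010011 to get c = 1000011.


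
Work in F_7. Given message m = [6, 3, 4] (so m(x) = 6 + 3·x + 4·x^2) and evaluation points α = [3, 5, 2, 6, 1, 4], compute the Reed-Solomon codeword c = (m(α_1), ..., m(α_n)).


c = [2, 2, 0, 0, 6, 5]

Message polynomial: m(x) = 6 + 3·x + 4·x^2 (mod 7).
For each evaluation point α_i, compute m(α_i) mod 7:
  α_1 = 3: Horner steps 4 → 1 → 2, so m(3) = 2.
  α_2 = 5: Horner steps 4 → 2 → 2, so m(5) = 2.
  α_3 = 2: Horner steps 4 → 4 → 0, so m(2) = 0.
  α_4 = 6: Horner steps 4 → 6 → 0, so m(6) = 0.
  α_5 = 1: Horner steps 4 → 0 → 6, so m(1) = 6.
  α_6 = 4: Horner steps 4 → 5 → 5, so m(4) = 5.
Codeword c = [2, 2, 0, 0, 6, 5] ∈ F_7^6.


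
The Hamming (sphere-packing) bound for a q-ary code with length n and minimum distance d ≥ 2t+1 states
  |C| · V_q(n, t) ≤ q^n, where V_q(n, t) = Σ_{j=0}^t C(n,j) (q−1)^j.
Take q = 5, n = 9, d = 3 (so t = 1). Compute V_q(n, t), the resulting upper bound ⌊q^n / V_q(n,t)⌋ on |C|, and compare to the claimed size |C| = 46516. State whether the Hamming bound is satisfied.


V_q(n, t) = 37, q^n = 1953125, Hamming bound = 52787, |C| = 46516 ≤ bound (satisfied).

Step 1: Compute V_q(n, t) = Σ_{j=0}^1 C(n, j) (q−1)^j.
  j = 0: C(9,0)·(4)^0 = 1·1 = 1.
  j = 1: C(9,1)·(4)^1 = 9·4 = 36.
  V_q(n, t) = 1 + 36 = 37.
Step 2: q^n = 5^9 = 1953125.
Step 3: Hamming bound ⌊q^n / V_q(n,t)⌋ = ⌊1953125/37⌋ = 52787.
Step 4: Compare |C| = 46516 to 52787: satisfied.
The claimed |C| lies below the Hamming bound.


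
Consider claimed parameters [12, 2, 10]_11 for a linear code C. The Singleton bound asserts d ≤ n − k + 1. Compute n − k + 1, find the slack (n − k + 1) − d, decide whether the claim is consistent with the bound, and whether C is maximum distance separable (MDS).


Singleton RHS = n − k + 1 = 11, slack = 1, bound satisfied, not MDS.

Singleton bound: d ≤ n − k + 1.
Here n = 12, k = 2, so n − k + 1 = 11.
Given d = 10, check d ≤ 11: YES.
Slack = (n − k + 1) − d = 1.
The code is NOT MDS (slack = 1 > 0).
Description: the claimed parameters are [12, 2, 10]_11; such a code would be non-MDS.


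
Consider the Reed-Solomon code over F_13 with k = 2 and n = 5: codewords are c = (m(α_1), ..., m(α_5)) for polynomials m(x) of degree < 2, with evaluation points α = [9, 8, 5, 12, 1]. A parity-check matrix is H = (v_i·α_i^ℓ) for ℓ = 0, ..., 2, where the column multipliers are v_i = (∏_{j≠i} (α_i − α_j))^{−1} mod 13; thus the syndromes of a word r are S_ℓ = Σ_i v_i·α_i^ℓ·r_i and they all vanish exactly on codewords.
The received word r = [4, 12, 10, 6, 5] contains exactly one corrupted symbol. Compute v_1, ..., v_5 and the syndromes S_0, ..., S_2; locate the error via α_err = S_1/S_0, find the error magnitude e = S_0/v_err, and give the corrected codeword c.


S = (4, 4, 4), error at position 5, error magnitude e = 2, c = [4, 12, 10, 6, 3].

Step 1: column multipliers v_i = (∏_{j≠i}(α_i − α_j))^{−1} mod 13.
  i = 1 (α = 9): (9−8)(9−5)(9−12)(9−1) = 1·4·(−3)·8 = −96 ≡ 8, so v_1 = 8^{−1} = 5 (mod 13).
  i = 2 (α = 8): (8−9)(8−5)(8−12)(8−1) = (−1)·3·(−4)·7 = 84 ≡ 6, so v_2 = 6^{−1} = 11 (mod 13).
  i = 3 (α = 5): (5−9)(5−8)(5−12)(5−1) = (−4)·(−3)·(−7)·4 = −336 ≡ 2, so v_3 = 2^{−1} = 7 (mod 13).
  i = 4 (α = 12): (12−9)(12−8)(12−5)(12−1) = 3·4·7·11 = 924 ≡ 1, so v_4 = 1^{−1} = 1 (mod 13).
  i = 5 (α = 1): (1−9)(1−8)(1−5)(1−12) = (−8)·(−7)·(−4)·(−11) = 2464 ≡ 7, so v_5 = 7^{−1} = 2 (mod 13).
  v = [5, 11, 7, 1, 2].
Step 2: syndromes of r = [4, 12, 10, 6, 5] (all sums mod 13).
  S_0 = Σ v_i r_i = 5·4 + 11·12 + 7·10 + 1·6 + 2·5 = 238 ≡ 4.
  S_1 = Σ v_i α_i r_i = 5·9·4 + 11·8·12 + 7·5·10 + 1·12·6 + 2·1·5 = 1668 ≡ 4.
  α_i^2 mod 13 = [3, 12, 12, 1, 1].
  S_2 = Σ v_i α_i^2 r_i = 5·3·4 + 11·12·12 + 7·12·10 + 1·1·6 + 2·1·5 = 2500 ≡ 4.
  S = (4, 4, 4) ≠ 0, so r is not a codeword (an error is present).
Step 3: locate the error. For a single error e at position i, S_ℓ = v_i·e·α_i^ℓ, so α_err = S_1/S_0.
  S_0^{−1} = 4^{−1} = 10 (mod 13), so α_err = 4·10 = 40 ≡ 1 = α_5. Error position i = 5.
  Consistency check: S_2/S_1 = 4·10 = 40 ≡ 1 = α_err ✓ (single-error assumption holds).
Step 4: error magnitude e = S_0/v_5 = S_0·∏_{j≠5}(α_5 − α_j) = 4·7 = 28 ≡ 2 (mod 13).
Step 5: correct position 5: c_5 = r_5 − e = 5 − 2 ≡ 3 (mod 13). Hence c = [4, 12, 10, 6, 3].
  Check: interpolating c through the α_i gives m(x) = 11 + 5·x (degree < 2) with m(α_i) = c_i for every i, so c is indeed a codeword.


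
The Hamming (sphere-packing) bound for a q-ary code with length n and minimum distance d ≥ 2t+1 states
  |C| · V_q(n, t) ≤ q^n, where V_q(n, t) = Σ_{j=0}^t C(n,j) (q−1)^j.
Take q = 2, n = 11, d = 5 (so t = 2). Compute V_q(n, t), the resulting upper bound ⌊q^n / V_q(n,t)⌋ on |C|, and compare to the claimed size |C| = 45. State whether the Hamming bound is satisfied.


V_q(n, t) = 67, q^n = 2048, Hamming bound = 30, |C| = 45 > bound (violated).

Step 1: Compute V_q(n, t) = Σ_{j=0}^2 C(n, j) (q−1)^j.
  j = 0: C(11,0)·(1)^0 = 1·1 = 1.
  j = 1: C(11,1)·(1)^1 = 11·1 = 11.
  j = 2: C(11,2)·(1)^2 = 55·1 = 55.
  V_q(n, t) = 1 + 11 + 55 = 67.
Step 2: q^n = 2^11 = 2048.
Step 3: Hamming bound ⌊q^n / V_q(n,t)⌋ = ⌊2048/67⌋ = 30.
Step 4: Compare |C| = 45 to 30: violated.
The claimed |C| lies above the Hamming bound, so no 2-ary code of length 11 with d ≥ 5 can have 45 codewords.


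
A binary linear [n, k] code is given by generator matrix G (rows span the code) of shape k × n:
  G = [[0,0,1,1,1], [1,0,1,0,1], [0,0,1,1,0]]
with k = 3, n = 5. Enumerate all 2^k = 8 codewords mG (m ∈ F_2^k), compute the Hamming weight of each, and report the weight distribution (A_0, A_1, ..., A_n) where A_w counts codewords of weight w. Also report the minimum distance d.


Weight distribution: A_0 = 1, A_1 = 1, A_2 = 3, A_3 = 3. Minimum distance d = 1.

Enumerate all 2^3 = 8 messages m ∈ F_2^3.
For each, compute codeword c = mG in F_2^5, then tally its weight.
  m = 000 → c = 00000, weight = 0.
  m = 100 → c = 00111, weight = 3.
  m = 010 → c = 10101, weight = 3.
  m = 110 → c = 10010, weight = 2.
  m = 001 → c = 00110, weight = 2.
  m = 101 → c = 00001, weight = 1.
  m = 011 → c = 10011, weight = 3.
  m = 111 → c = 10100, weight = 2.
Tally weights:
  weight 0: 1 codewords.
  weight 1: 1 codewords.
  weight 2: 3 codewords.
  weight 3: 3 codewords.
Minimum distance d = smallest w > 0 with A_w > 0 = 1.
Sanity: Σ A_w = 8 = 2^3 = 8 ✓.


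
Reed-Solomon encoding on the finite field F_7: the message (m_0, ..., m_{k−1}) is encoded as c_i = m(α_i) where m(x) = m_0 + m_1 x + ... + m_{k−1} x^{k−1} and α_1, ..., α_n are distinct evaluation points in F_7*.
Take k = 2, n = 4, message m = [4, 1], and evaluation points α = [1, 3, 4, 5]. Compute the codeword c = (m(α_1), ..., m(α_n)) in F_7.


c = [5, 0, 1, 2]

Message polynomial: m(x) = 4 + 1·x (mod 7).
For each evaluation point α_i, compute m(α_i) mod 7:
  α_1 = 1: Horner steps 1 → 5, so m(1) = 5.
  α_2 = 3: Horner steps 1 → 0, so m(3) = 0.
  α_3 = 4: Horner steps 1 → 1, so m(4) = 1.
  α_4 = 5: Horner steps 1 → 2, so m(5) = 2.
Codeword c = [5, 0, 1, 2] ∈ F_7^4.


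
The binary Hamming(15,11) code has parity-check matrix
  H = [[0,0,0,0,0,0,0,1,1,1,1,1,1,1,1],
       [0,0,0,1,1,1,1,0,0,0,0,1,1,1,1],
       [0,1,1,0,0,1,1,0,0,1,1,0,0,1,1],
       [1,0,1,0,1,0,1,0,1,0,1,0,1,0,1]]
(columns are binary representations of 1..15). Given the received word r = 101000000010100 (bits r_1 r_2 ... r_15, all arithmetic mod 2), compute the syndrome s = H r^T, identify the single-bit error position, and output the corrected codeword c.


s = (0, 1, 0, 0)^T, error position = 4, corrected codeword c = 101100000010100

Compute s = H r^T mod 2 one row at a time:
  s_1 = 0 + 0 + 0 + 1 + 0 + 1 + 0 + 0 = 2 ≡ 0 (mod 2).
  s_2 = 0 + 0 + 0 + 0 + 0 + 1 + 0 + 0 = 1 ≡ 1 (mod 2).
  s_3 = 0 + 1 + 0 + 0 + 0 + 1 + 0 + 0 = 2 ≡ 0 (mod 2).
  s_4 = 1 + 1 + 0 + 0 + 0 + 1 + 1 + 0 = 4 ≡ 0 (mod 2).
s = (0, 1, 0, 0)^T — this equals column 4 of H (binary 0100), so error is at position 4.
Correct: flip bit 4 of r = 101000000010100 to get c = 101100000010100.


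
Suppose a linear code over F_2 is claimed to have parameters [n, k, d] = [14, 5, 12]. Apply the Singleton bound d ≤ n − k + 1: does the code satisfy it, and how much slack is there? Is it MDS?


Singleton RHS = n − k + 1 = 10, slack = -2, bound violated (no such code; not MDS).

Singleton bound: d ≤ n − k + 1.
Here n = 14, k = 5, so n − k + 1 = 10.
Given d = 12, check d ≤ 10: NO.
Slack = (n − k + 1) − d = -2.
The slack is negative: d = 12 exceeds n − k + 1 = 10 by 2, so the Singleton bound is violated and no linear [14, 5, 12]_2 code can exist. In particular it is not MDS (MDS requires d = n − k + 1 exactly).
Description: the claimed parameters are [14, 5, 12]_2; such a code would be impossible (violates the Singleton bound).


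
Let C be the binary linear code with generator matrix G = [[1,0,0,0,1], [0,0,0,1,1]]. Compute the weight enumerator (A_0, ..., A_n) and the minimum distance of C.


Weight distribution: A_0 = 1, A_2 = 3. Minimum distance d = 2.

Enumerate all 2^2 = 4 messages m ∈ F_2^2.
For each, compute codeword c = mG in F_2^5, then tally its weight.
  m = 00 → c = 00000, weight = 0.
  m = 10 → c = 10001, weight = 2.
  m = 01 → c = 00011, weight = 2.
  m = 11 → c = 10010, weight = 2.
Tally weights:
  weight 0: 1 codewords.
  weight 2: 3 codewords.
Minimum distance d = smallest w > 0 with A_w > 0 = 2.
Sanity: Σ A_w = 4 = 2^2 = 4 ✓.


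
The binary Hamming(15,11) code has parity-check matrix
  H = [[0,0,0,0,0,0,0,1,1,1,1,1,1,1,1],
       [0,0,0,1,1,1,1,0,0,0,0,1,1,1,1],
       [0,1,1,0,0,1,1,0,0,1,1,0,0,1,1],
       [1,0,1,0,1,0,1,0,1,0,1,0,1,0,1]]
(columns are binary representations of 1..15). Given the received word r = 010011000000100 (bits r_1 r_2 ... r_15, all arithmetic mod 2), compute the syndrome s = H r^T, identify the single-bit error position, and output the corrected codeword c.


s = (1, 1, 0, 0)^T, error position = 12, corrected codeword c = 010011000001100

Compute s = H r^T mod 2 one row at a time:
  s_1 = 0 + 0 + 0 + 0 + 0 + 1 + 0 + 0 = 1 ≡ 1 (mod 2).
  s_2 = 0 + 1 + 1 + 0 + 0 + 1 + 0 + 0 = 3 ≡ 1 (mod 2).
  s_3 = 1 + 0 + 1 + 0 + 0 + 0 + 0 + 0 = 2 ≡ 0 (mod 2).
  s_4 = 0 + 0 + 1 + 0 + 0 + 0 + 1 + 0 = 2 ≡ 0 (mod 2).
s = (1, 1, 0, 0)^T — this equals column 12 of H (binary 1100), so error is at position 12.
Correct: flip bit 12 of r = 010011000000100 to get c = 010011000001100.


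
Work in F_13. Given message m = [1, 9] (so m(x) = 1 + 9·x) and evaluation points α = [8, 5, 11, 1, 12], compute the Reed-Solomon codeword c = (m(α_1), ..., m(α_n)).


c = [8, 7, 9, 10, 5]

Message polynomial: m(x) = 1 + 9·x (mod 13).
For each evaluation point α_i, compute m(α_i) mod 13:
  α_1 = 8: Horner steps 9 → 8, so m(8) = 8.
  α_2 = 5: Horner steps 9 → 7, so m(5) = 7.
  α_3 = 11: Horner steps 9 → 9, so m(11) = 9.
  α_4 = 1: Horner steps 9 → 10, so m(1) = 10.
  α_5 = 12: Horner steps 9 → 5, so m(12) = 5.
Codeword c = [8, 7, 9, 10, 5] ∈ F_13^5.


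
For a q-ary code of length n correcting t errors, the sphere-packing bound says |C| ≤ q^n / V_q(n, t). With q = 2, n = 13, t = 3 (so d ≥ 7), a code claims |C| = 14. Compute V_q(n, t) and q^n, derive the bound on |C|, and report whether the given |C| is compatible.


V_q(n, t) = 378, q^n = 8192, Hamming bound = 21, |C| = 14 ≤ bound (satisfied).

Step 1: Compute V_q(n, t) = Σ_{j=0}^3 C(n, j) (q−1)^j.
  j = 0: C(13,0)·(1)^0 = 1·1 = 1.
  j = 1: C(13,1)·(1)^1 = 13·1 = 13.
  j = 2: C(13,2)·(1)^2 = 78·1 = 78.
  j = 3: C(13,3)·(1)^3 = 286·1 = 286.
  V_q(n, t) = 1 + 13 + 78 + 286 = 378.
Step 2: q^n = 2^13 = 8192.
Step 3: Hamming bound ⌊q^n / V_q(n,t)⌋ = ⌊8192/378⌋ = 21.
Step 4: Compare |C| = 14 to 21: satisfied.
The claimed |C| lies below the Hamming bound.


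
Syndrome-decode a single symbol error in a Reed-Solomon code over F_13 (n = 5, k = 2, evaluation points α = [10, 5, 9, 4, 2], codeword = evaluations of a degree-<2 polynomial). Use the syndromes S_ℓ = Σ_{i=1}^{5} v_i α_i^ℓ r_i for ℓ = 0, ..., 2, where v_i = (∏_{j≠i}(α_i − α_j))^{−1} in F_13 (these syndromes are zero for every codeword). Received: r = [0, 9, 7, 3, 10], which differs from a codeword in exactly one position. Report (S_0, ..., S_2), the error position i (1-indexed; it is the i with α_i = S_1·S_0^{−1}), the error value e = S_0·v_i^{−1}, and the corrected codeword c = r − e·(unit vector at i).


S = (10, 7, 1), error at position 5, error magnitude e = 6, c = [0, 9, 7, 3, 4].

Step 1: column multipliers v_i = (∏_{j≠i}(α_i − α_j))^{−1} mod 13.
  i = 1 (α = 10): (10−5)(10−9)(10−4)(10−2) = 5·1·6·8 = 240 ≡ 6, so v_1 = 6^{−1} = 11 (mod 13).
  i = 2 (α = 5): (5−10)(5−9)(5−4)(5−2) = (−5)·(−4)·1·3 = 60 ≡ 8, so v_2 = 8^{−1} = 5 (mod 13).
  i = 3 (α = 9): (9−10)(9−5)(9−4)(9−2) = (−1)·4·5·7 = −140 ≡ 3, so v_3 = 3^{−1} = 9 (mod 13).
  i = 4 (α = 4): (4−10)(4−5)(4−9)(4−2) = (−6)·(−1)·(−5)·2 = −60 ≡ 5, so v_4 = 5^{−1} = 8 (mod 13).
  i = 5 (α = 2): (2−10)(2−5)(2−9)(2−4) = (−8)·(−3)·(−7)·(−2) = 336 ≡ 11, so v_5 = 11^{−1} = 6 (mod 13).
  v = [11, 5, 9, 8, 6].
Step 2: syndromes of r = [0, 9, 7, 3, 10] (all sums mod 13).
  S_0 = Σ v_i r_i = 11·0 + 5·9 + 9·7 + 8·3 + 6·10 = 192 ≡ 10.
  S_1 = Σ v_i α_i r_i = 11·10·0 + 5·5·9 + 9·9·7 + 8·4·3 + 6·2·10 = 1008 ≡ 7.
  α_i^2 mod 13 = [9, 12, 3, 3, 4].
  S_2 = Σ v_i α_i^2 r_i = 11·9·0 + 5·12·9 + 9·3·7 + 8·3·3 + 6·4·10 = 1041 ≡ 1.
  S = (10, 7, 1) ≠ 0, so r is not a codeword (an error is present).
Step 3: locate the error. For a single error e at position i, S_ℓ = v_i·e·α_i^ℓ, so α_err = S_1/S_0.
  S_0^{−1} = 10^{−1} = 4 (mod 13), so α_err = 7·4 = 28 ≡ 2 = α_5. Error position i = 5.
  Consistency check: S_2/S_1 = 1·2 = 2 ≡ 2 = α_err ✓ (single-error assumption holds).
Step 4: error magnitude e = S_0/v_5 = S_0·∏_{j≠5}(α_5 − α_j) = 10·11 = 110 ≡ 6 (mod 13).
Step 5: correct position 5: c_5 = r_5 − e = 10 − 6 ≡ 4 (mod 13). Hence c = [0, 9, 7, 3, 4].
  Check: interpolating c through the α_i gives m(x) = 5 + 6·x (degree < 2) with m(α_i) = c_i for every i, so c is indeed a codeword.


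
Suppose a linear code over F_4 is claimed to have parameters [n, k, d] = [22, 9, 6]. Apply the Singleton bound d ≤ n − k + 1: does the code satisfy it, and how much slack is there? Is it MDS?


Singleton RHS = n − k + 1 = 14, slack = 8, bound satisfied, not MDS.

Singleton bound: d ≤ n − k + 1.
Here n = 22, k = 9, so n − k + 1 = 14.
Given d = 6, check d ≤ 14: YES.
Slack = (n − k + 1) − d = 8.
The code is NOT MDS (slack = 8 > 0).
Description: the claimed parameters are [22, 9, 6]_4; such a code would be non-MDS.


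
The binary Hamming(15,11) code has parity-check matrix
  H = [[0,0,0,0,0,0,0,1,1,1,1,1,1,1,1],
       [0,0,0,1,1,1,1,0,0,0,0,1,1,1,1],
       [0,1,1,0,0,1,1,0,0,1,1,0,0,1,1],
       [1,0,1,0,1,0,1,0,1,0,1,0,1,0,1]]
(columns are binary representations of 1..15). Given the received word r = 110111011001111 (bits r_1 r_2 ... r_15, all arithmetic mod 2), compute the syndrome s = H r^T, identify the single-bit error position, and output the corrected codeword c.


s = (0, 1, 0, 1)^T, error position = 5, corrected codeword c = 110101011001111

Compute s = H r^T mod 2 one row at a time:
  s_1 = 1 + 1 + 0 + 0 + 1 + 1 + 1 + 1 = 6 ≡ 0 (mod 2).
  s_2 = 1 + 1 + 1 + 0 + 1 + 1 + 1 + 1 = 7 ≡ 1 (mod 2).
  s_3 = 1 + 0 + 1 + 0 + 0 + 0 + 1 + 1 = 4 ≡ 0 (mod 2).
  s_4 = 1 + 0 + 1 + 0 + 1 + 0 + 1 + 1 = 5 ≡ 1 (mod 2).
s = (0, 1, 0, 1)^T — this equals column 5 of H (binary 0101), so error is at position 5.
Correct: flip bit 5 of r = 110111011001111 to get c = 110101011001111.


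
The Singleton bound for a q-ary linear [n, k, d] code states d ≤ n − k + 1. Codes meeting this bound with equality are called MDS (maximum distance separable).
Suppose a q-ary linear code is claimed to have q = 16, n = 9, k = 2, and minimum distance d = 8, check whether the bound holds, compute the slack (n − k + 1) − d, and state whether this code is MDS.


Singleton RHS = n − k + 1 = 8, slack = 0, bound satisfied, MDS.

Singleton bound: d ≤ n − k + 1.
Here n = 9, k = 2, so n − k + 1 = 8.
Given d = 8, check d ≤ 8: YES.
Slack = (n − k + 1) − d = 0.
The code is MDS (slack = 0).
Description: the claimed parameters are [9, 2, 8]_16; such a code would be MDS (meets Singleton bound).


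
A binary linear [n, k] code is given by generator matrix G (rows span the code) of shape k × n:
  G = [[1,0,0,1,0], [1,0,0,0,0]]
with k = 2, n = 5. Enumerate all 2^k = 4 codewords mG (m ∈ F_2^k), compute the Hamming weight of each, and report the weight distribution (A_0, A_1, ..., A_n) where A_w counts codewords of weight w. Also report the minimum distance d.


Weight distribution: A_0 = 1, A_1 = 2, A_2 = 1. Minimum distance d = 1.

Enumerate all 2^2 = 4 messages m ∈ F_2^2.
For each, compute codeword c = mG in F_2^5, then tally its weight.
  m = 00 → c = 00000, weight = 0.
  m = 10 → c = 10010, weight = 2.
  m = 01 → c = 10000, weight = 1.
  m = 11 → c = 00010, weight = 1.
Tally weights:
  weight 0: 1 codewords.
  weight 1: 2 codewords.
  weight 2: 1 codewords.
Minimum distance d = smallest w > 0 with A_w > 0 = 1.
Sanity: Σ A_w = 4 = 2^2 = 4 ✓.


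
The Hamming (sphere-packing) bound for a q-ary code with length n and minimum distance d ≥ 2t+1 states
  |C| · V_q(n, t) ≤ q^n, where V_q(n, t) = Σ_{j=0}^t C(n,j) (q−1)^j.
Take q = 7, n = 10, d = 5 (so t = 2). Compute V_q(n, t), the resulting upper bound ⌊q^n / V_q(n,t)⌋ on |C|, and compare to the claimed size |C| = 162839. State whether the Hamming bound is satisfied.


V_q(n, t) = 1681, q^n = 282475249, Hamming bound = 168040, |C| = 162839 ≤ bound (satisfied).

Step 1: Compute V_q(n, t) = Σ_{j=0}^2 C(n, j) (q−1)^j.
  j = 0: C(10,0)·(6)^0 = 1·1 = 1.
  j = 1: C(10,1)·(6)^1 = 10·6 = 60.
  j = 2: C(10,2)·(6)^2 = 45·36 = 1620.
  V_q(n, t) = 1 + 60 + 1620 = 1681.
Step 2: q^n = 7^10 = 282475249.
Step 3: Hamming bound ⌊q^n / V_q(n,t)⌋ = ⌊282475249/1681⌋ = 168040.
Step 4: Compare |C| = 162839 to 168040: satisfied.
The claimed |C| lies below the Hamming bound.


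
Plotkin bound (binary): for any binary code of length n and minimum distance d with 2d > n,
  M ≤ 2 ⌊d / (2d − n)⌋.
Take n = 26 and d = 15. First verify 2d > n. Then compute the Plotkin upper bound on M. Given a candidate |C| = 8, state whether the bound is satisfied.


Plotkin bound M ≤ 6; given |C| = 8 > bound (violated).

Check applicability: 2d = 30, n = 26.
2d − n = 4 > 0, so Plotkin applies.
Compute d/(2d−n) = 15/4 ≈ 3.7500.
⌊d/(2d−n)⌋ = 3.
Plotkin bound: M ≤ 2·3 = 6.
Given |C| = 8, check: VIOLATED.
This |C| is above the Plotkin bound, so no binary code with n = 26, d = 15 and 8 codewords exists.


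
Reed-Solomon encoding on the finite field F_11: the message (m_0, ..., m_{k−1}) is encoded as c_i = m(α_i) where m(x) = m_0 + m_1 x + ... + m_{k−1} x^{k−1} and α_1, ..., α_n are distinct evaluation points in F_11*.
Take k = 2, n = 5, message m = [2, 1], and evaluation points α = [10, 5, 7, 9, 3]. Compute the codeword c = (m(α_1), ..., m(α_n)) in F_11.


c = [1, 7, 9, 0, 5]

Message polynomial: m(x) = 2 + 1·x (mod 11).
For each evaluation point α_i, compute m(α_i) mod 11:
  α_1 = 10: Horner steps 1 → 1, so m(10) = 1.
  α_2 = 5: Horner steps 1 → 7, so m(5) = 7.
  α_3 = 7: Horner steps 1 → 9, so m(7) = 9.
  α_4 = 9: Horner steps 1 → 0, so m(9) = 0.
  α_5 = 3: Horner steps 1 → 5, so m(3) = 5.
Codeword c = [1, 7, 9, 0, 5] ∈ F_11^5.


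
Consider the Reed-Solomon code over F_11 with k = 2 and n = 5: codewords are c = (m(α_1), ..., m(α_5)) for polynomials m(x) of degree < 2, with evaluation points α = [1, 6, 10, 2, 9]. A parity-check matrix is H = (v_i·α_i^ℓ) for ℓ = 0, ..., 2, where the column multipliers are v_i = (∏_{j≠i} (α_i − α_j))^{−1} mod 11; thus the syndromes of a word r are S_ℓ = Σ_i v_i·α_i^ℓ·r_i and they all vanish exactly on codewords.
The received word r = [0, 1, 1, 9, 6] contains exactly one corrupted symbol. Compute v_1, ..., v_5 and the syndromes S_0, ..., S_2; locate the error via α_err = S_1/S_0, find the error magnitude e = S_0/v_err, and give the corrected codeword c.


S = (4, 7, 4), error at position 3, error magnitude e = 8, c = [0, 1, 4, 9, 6].

Step 1: column multipliers v_i = (∏_{j≠i}(α_i − α_j))^{−1} mod 11.
  i = 1 (α = 1): (1−6)(1−10)(1−2)(1−9) = (−5)·(−9)·(−1)·(−8) = 360 ≡ 8, so v_1 = 8^{−1} = 7 (mod 11).
  i = 2 (α = 6): (6−1)(6−10)(6−2)(6−9) = 5·(−4)·4·(−3) = 240 ≡ 9, so v_2 = 9^{−1} = 5 (mod 11).
  i = 3 (α = 10): (10−1)(10−6)(10−2)(10−9) = 9·4·8·1 = 288 ≡ 2, so v_3 = 2^{−1} = 6 (mod 11).
  i = 4 (α = 2): (2−1)(2−6)(2−10)(2−9) = 1·(−4)·(−8)·(−7) = −224 ≡ 7, so v_4 = 7^{−1} = 8 (mod 11).
  i = 5 (α = 9): (9−1)(9−6)(9−10)(9−2) = 8·3·(−1)·7 = −168 ≡ 8, so v_5 = 8^{−1} = 7 (mod 11).
  v = [7, 5, 6, 8, 7].
Step 2: syndromes of r = [0, 1, 1, 9, 6] (all sums mod 11).
  S_0 = Σ v_i r_i = 7·0 + 5·1 + 6·1 + 8·9 + 7·6 = 125 ≡ 4.
  S_1 = Σ v_i α_i r_i = 7·1·0 + 5·6·1 + 6·10·1 + 8·2·9 + 7·9·6 = 612 ≡ 7.
  α_i^2 mod 11 = [1, 3, 1, 4, 4].
  S_2 = Σ v_i α_i^2 r_i = 7·1·0 + 5·3·1 + 6·1·1 + 8·4·9 + 7·4·6 = 477 ≡ 4.
  S = (4, 7, 4) ≠ 0, so r is not a codeword (an error is present).
Step 3: locate the error. For a single error e at position i, S_ℓ = v_i·e·α_i^ℓ, so α_err = S_1/S_0.
  S_0^{−1} = 4^{−1} = 3 (mod 11), so α_err = 7·3 = 21 ≡ 10 = α_3. Error position i = 3.
  Consistency check: S_2/S_1 = 4·8 = 32 ≡ 10 = α_err ✓ (single-error assumption holds).
Step 4: error magnitude e = S_0/v_3 = S_0·∏_{j≠3}(α_3 − α_j) = 4·2 = 8 ≡ 8 (mod 11).
Step 5: correct position 3: c_3 = r_3 − e = 1 − 8 ≡ 4 (mod 11). Hence c = [0, 1, 4, 9, 6].
  Check: interpolating c through the α_i gives m(x) = 2 + 9·x (degree < 2) with m(α_i) = c_i for every i, so c is indeed a codeword.


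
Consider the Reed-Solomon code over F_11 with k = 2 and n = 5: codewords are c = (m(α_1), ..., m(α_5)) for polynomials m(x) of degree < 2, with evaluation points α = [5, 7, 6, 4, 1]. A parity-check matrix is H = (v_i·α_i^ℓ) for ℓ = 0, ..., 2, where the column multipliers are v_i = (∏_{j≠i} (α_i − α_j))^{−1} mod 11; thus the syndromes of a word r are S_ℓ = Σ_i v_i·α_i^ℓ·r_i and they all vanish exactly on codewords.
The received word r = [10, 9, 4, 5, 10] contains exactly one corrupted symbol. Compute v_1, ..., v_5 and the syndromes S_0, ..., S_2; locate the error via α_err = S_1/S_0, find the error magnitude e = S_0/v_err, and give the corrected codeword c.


S = (8, 8, 8), error at position 5, error magnitude e = 9, c = [10, 9, 4, 5, 1].

Step 1: column multipliers v_i = (∏_{j≠i}(α_i − α_j))^{−1} mod 11.
  i = 1 (α = 5): (5−7)(5−6)(5−4)(5−1) = (−2)·(−1)·1·4 = 8 ≡ 8, so v_1 = 8^{−1} = 7 (mod 11).
  i = 2 (α = 7): (7−5)(7−6)(7−4)(7−1) = 2·1·3·6 = 36 ≡ 3, so v_2 = 3^{−1} = 4 (mod 11).
  i = 3 (α = 6): (6−5)(6−7)(6−4)(6−1) = 1·(−1)·2·5 = −10 ≡ 1, so v_3 = 1^{−1} = 1 (mod 11).
  i = 4 (α = 4): (4−5)(4−7)(4−6)(4−1) = (−1)·(−3)·(−2)·3 = −18 ≡ 4, so v_4 = 4^{−1} = 3 (mod 11).
  i = 5 (α = 1): (1−5)(1−7)(1−6)(1−4) = (−4)·(−6)·(−5)·(−3) = 360 ≡ 8, so v_5 = 8^{−1} = 7 (mod 11).
  v = [7, 4, 1, 3, 7].
Step 2: syndromes of r = [10, 9, 4, 5, 10] (all sums mod 11).
  S_0 = Σ v_i r_i = 7·10 + 4·9 + 1·4 + 3·5 + 7·10 = 195 ≡ 8.
  S_1 = Σ v_i α_i r_i = 7·5·10 + 4·7·9 + 1·6·4 + 3·4·5 + 7·1·10 = 756 ≡ 8.
  α_i^2 mod 11 = [3, 5, 3, 5, 1].
  S_2 = Σ v_i α_i^2 r_i = 7·3·10 + 4·5·9 + 1·3·4 + 3·5·5 + 7·1·10 = 547 ≡ 8.
  S = (8, 8, 8) ≠ 0, so r is not a codeword (an error is present).
Step 3: locate the error. For a single error e at position i, S_ℓ = v_i·e·α_i^ℓ, so α_err = S_1/S_0.
  S_0^{−1} = 8^{−1} = 7 (mod 11), so α_err = 8·7 = 56 ≡ 1 = α_5. Error position i = 5.
  Consistency check: S_2/S_1 = 8·7 = 56 ≡ 1 = α_err ✓ (single-error assumption holds).
Step 4: error magnitude e = S_0/v_5 = S_0·∏_{j≠5}(α_5 − α_j) = 8·8 = 64 ≡ 9 (mod 11).
Step 5: correct position 5: c_5 = r_5 − e = 10 − 9 ≡ 1 (mod 11). Hence c = [10, 9, 4, 5, 1].
  Check: interpolating c through the α_i gives m(x) = 7 + 5·x (degree < 2) with m(α_i) = c_i for every i, so c is indeed a codeword.


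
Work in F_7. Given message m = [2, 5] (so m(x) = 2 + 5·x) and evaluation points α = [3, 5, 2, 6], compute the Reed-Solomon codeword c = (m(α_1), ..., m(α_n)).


c = [3, 6, 5, 4]

Message polynomial: m(x) = 2 + 5·x (mod 7).
For each evaluation point α_i, compute m(α_i) mod 7:
  α_1 = 3: Horner steps 5 → 3, so m(3) = 3.
  α_2 = 5: Horner steps 5 → 6, so m(5) = 6.
  α_3 = 2: Horner steps 5 → 5, so m(2) = 5.
  α_4 = 6: Horner steps 5 → 4, so m(6) = 4.
Codeword c = [3, 6, 5, 4] ∈ F_7^4.


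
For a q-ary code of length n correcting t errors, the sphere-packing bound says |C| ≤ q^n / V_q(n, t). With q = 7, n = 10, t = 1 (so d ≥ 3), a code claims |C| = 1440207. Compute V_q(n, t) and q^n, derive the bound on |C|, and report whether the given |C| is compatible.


V_q(n, t) = 61, q^n = 282475249, Hamming bound = 4630741, |C| = 1440207 ≤ bound (satisfied).

Step 1: Compute V_q(n, t) = Σ_{j=0}^1 C(n, j) (q−1)^j.
  j = 0: C(10,0)·(6)^0 = 1·1 = 1.
  j = 1: C(10,1)·(6)^1 = 10·6 = 60.
  V_q(n, t) = 1 + 60 = 61.
Step 2: q^n = 7^10 = 282475249.
Step 3: Hamming bound ⌊q^n / V_q(n,t)⌋ = ⌊282475249/61⌋ = 4630741.
Step 4: Compare |C| = 1440207 to 4630741: satisfied.
The claimed |C| lies below the Hamming bound.


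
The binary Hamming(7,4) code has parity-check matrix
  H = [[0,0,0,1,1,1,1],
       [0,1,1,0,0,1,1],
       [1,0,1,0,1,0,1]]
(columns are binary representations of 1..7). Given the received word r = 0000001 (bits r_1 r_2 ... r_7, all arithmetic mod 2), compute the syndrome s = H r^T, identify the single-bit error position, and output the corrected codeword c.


s = (1, 1, 1)^T, error position = 7, corrected codeword c = 0000000

Compute s = H r^T mod 2 one row at a time:
  s_1 = 0 + 0 + 0 + 1 = 1 ≡ 1 (mod 2).
  s_2 = 0 + 0 + 0 + 1 = 1 ≡ 1 (mod 2).
  s_3 = 0 + 0 + 0 + 1 = 1 ≡ 1 (mod 2).
s = (1, 1, 1)^T — this equals column 7 of H (binary 111), so error is at position 7.
Correct: flip bit 7 of r = 0000001 to get c = 0000000.


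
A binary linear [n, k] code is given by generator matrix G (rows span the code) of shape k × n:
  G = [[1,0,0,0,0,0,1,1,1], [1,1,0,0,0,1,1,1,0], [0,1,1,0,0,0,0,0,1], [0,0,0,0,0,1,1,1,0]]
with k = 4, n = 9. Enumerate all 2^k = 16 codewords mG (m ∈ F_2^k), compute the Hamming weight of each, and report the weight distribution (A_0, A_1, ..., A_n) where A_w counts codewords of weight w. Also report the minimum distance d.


Weight distribution: A_0 = 1, A_2 = 2, A_3 = 6, A_4 = 3, A_5 = 2, A_6 = 2. Minimum distance d = 2.

Enumerate all 2^4 = 16 messages m ∈ F_2^4.
For each, compute codeword c = mG in F_2^9, then tally its weight.
  m = 0000 → c = 000000000, weight = 0.
  m = 1000 → c = 100000111, weight = 4.
  m = 0100 → c = 110001110, weight = 5.
  m = 1100 → c = 010001001, weight = 3.
  m = 0010 → c = 011000001, weight = 3.
  m = 1010 → c = 111000110, weight = 5.
  m = 0110 → c = 101001111, weight = 6.
  m = 1110 → c = 001001000, weight = 2.
  m = 0001 → c = 000001110, weight = 3.
  m = 1001 → c = 100001001, weight = 3.
  m = 0101 → c = 110000000, weight = 2.
  m = 1101 → c = 010000111, weight = 4.
  m = 0011 → c = 011001111, weight = 6.
  m = 1011 → c = 111001000, weight = 4.
  m = 0111 → c = 101000001, weight = 3.
  m = 1111 → c = 001000110, weight = 3.
Tally weights:
  weight 0: 1 codewords.
  weight 2: 2 codewords.
  weight 3: 6 codewords.
  weight 4: 3 codewords.
  weight 5: 2 codewords.
  weight 6: 2 codewords.
Minimum distance d = smallest w > 0 with A_w > 0 = 2.
Sanity: Σ A_w = 16 = 2^4 = 16 ✓.


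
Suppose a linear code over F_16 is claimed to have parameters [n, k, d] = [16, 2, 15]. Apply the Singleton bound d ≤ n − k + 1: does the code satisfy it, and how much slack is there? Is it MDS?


Singleton RHS = n − k + 1 = 15, slack = 0, bound satisfied, MDS.

Singleton bound: d ≤ n − k + 1.
Here n = 16, k = 2, so n − k + 1 = 15.
Given d = 15, check d ≤ 15: YES.
Slack = (n − k + 1) − d = 0.
The code is MDS (slack = 0).
Description: the claimed parameters are [16, 2, 15]_16; such a code would be MDS (meets Singleton bound).


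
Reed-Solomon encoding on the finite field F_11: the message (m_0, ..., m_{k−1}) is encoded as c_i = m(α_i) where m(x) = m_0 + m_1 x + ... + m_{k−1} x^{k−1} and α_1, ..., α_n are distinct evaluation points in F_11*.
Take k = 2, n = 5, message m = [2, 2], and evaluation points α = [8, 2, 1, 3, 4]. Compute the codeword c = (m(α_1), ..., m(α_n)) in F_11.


c = [7, 6, 4, 8, 10]

Message polynomial: m(x) = 2 + 2·x (mod 11).
For each evaluation point α_i, compute m(α_i) mod 11:
  α_1 = 8: Horner steps 2 → 7, so m(8) = 7.
  α_2 = 2: Horner steps 2 → 6, so m(2) = 6.
  α_3 = 1: Horner steps 2 → 4, so m(1) = 4.
  α_4 = 3: Horner steps 2 → 8, so m(3) = 8.
  α_5 = 4: Horner steps 2 → 10, so m(4) = 10.
Codeword c = [7, 6, 4, 8, 10] ∈ F_11^5.
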